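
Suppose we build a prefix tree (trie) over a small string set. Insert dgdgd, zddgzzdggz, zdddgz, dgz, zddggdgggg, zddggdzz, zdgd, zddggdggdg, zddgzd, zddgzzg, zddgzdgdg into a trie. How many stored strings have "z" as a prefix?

Filter for entries beginning with "z":
Matches: "zdddgz", "zddggdggdg", "zddggdgggg", "zddggdzz", "zddgzd", "zddgzdgdg", "zddgzzdggz", "zddgzzg", "zdgd"
Count: 9

9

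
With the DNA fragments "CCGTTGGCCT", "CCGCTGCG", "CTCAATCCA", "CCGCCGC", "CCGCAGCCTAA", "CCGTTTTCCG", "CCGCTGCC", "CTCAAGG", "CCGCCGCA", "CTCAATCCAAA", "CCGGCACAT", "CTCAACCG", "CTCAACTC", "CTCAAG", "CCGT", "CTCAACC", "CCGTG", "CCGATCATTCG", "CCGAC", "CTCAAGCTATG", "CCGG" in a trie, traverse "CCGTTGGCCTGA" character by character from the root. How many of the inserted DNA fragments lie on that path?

2

Check each prefix of "CCGTTGGCCTGA" against the stored set — each match is an end-marker on the path.
Prefixes of the query that are stored words: "CCGT", "CCGTTGGCCT"
Count: 2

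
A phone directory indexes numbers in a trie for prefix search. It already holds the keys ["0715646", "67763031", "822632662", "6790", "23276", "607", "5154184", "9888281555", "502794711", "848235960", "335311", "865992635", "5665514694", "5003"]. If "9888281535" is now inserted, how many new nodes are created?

Walking "9888281535" from the root, the first 8 characters ("98882815") follow existing edges; "3" is the first miss.
So 10 − 8 = 2 new nodes.

2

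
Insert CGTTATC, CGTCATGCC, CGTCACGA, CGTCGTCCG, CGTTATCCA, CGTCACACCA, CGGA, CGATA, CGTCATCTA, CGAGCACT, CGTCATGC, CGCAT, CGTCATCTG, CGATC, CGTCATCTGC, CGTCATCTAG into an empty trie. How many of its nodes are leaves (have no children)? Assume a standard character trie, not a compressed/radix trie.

12

Leaves are exactly the stored words that no other stored word extends.
Those words: "CGAGCACT", "CGATA", "CGATC", "CGCAT", "CGGA", "CGTCACACCA", "CGTCACGA", "CGTCATCTAG", "CGTCATCTGC", "CGTCATGCC", "CGTCGTCCG", "CGTTATCCA"
Leaf count: 12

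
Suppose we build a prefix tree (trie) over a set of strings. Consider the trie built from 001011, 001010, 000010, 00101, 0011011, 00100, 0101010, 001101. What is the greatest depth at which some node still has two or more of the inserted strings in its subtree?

Look for the deepest trie node that still has at least two words in its subtree.
e.g. "001101" and "0011011" share the prefix "001101" of length 6; no pair shares a longer one.
Longest shared-prefix length: 6

6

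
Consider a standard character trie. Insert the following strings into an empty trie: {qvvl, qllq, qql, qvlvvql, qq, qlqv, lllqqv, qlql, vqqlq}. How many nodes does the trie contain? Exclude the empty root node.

Count nodes per top-level branch (shared prefixes stored once):
  'l'-branch (lllqqv): 6 nodes
  'q'-branch (qllq, qlql, qlqv, qq, qql, qvlvvql, qvvl): 17 nodes
  'v'-branch (vqqlq): 5 nodes
Sum: 28

28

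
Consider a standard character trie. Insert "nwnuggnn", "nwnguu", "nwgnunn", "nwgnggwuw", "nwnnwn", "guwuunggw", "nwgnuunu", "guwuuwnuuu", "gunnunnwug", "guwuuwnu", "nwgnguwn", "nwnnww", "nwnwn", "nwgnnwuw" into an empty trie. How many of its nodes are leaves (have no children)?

13

Leaves are exactly the stored words that no other stored word extends.
Those words: "gunnunnwug", "guwuunggw", "guwuuwnuuu", "nwgnggwuw", "nwgnguwn", "nwgnnwuw", "nwgnunn", "nwgnuunu", "nwnguu", "nwnnwn", "nwnnww", "nwnuggnn", "nwnwn"
Leaf count: 13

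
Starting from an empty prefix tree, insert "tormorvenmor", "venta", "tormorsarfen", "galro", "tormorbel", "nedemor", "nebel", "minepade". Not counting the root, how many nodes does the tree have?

Insert word by word; a character creates a node only if that edge doesn't already exist:
  "tormorvenmor" → 12 new (t, o, r, m, o, r, v, e, n, m, o, r)
  "venta" → 5 new (v, e, n, t, a)
  "tormorsarfen" → prefix "tormor" already present; 6 new (s, a, r, f, e, n)
  "galro" → 5 new (g, a, l, r, o)
  "tormorbel" → prefix "tormor" already present; 3 new (b, e, l)
  "nedemor" → 7 new (n, e, d, e, m, o, r)
  "nebel" → prefix "ne" already present; 3 new (b, e, l)
  "minepade" → 8 new (m, i, n, e, p, a, d, e)
Total nodes = 12 + 5 + 6 + 5 + 3 + 7 + 3 + 8 = 49

49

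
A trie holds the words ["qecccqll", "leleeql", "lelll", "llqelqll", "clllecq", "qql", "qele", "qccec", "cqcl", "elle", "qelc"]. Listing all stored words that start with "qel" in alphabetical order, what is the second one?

Words with prefix "qel", in lexicographic order: "qelc", "qele"
Position 2: qele

qele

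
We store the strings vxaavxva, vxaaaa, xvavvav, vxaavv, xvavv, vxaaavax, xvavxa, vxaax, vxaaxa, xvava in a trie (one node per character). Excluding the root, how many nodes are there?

Count nodes per top-level branch (shared prefixes stored once):
  'v'-branch (vxaaaa, vxaaavax, vxaavv, vxaavxva, vxaax, vxaaxa): 16 nodes
  'x'-branch (xvava, xvavv, xvavvav, xvavxa): 10 nodes
Sum: 26

26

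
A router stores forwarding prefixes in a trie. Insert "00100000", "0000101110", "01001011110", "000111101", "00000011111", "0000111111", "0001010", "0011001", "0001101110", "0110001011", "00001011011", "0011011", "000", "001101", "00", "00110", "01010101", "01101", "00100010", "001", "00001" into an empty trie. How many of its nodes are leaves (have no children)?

15

A leaf is a node with no children — equivalently, the end of a word that is not a proper prefix of any other stored word.
Those words: "00000011111", "00001011011", "0000101110", "0000111111", "0001010", "0001101110", "000111101", "00100000", "00100010", "0011001", "0011011", "01001011110", "01010101", "0110001011", "01101"
Leaf count: 15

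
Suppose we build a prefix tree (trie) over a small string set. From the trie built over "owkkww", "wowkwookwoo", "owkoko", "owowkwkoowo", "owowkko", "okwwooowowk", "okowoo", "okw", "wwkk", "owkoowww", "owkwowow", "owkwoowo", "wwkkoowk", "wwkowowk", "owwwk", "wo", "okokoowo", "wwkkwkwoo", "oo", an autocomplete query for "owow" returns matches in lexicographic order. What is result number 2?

Filter for "owow…" and sort: "owowkko", "owowkwkoowo"
Position 2: owowkwkoowo

owowkwkoowo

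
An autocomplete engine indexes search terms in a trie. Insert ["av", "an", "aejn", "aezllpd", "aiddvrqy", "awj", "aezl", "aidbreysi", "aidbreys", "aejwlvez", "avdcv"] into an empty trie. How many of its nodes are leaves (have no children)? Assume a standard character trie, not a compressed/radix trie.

8

Leaves are exactly the stored words that no other stored word extends.
Those words: "aejn", "aejwlvez", "aezllpd", "aidbreysi", "aiddvrqy", "an", "avdcv", "awj"
Leaf count: 8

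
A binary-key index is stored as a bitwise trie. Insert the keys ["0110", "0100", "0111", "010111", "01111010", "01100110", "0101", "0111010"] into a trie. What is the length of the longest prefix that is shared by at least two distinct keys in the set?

Equivalently: take the maximum, over all pairs, of their longest common prefix length.
"0101" and "010111" agree on "0101" (4 characters) before diverging; nothing deeper is shared.
Longest shared-prefix length: 4

4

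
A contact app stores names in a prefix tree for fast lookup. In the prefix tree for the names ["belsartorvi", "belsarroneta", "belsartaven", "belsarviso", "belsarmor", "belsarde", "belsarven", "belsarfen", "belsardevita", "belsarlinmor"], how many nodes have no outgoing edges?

A leaf is a node with no children — equivalently, the end of a word that is not a proper prefix of any other stored word.
Those words: "belsardevita", "belsarfen", "belsarlinmor", "belsarmor", "belsarroneta", "belsartaven", "belsartorvi", "belsarven", "belsarviso"
Leaf count: 9

9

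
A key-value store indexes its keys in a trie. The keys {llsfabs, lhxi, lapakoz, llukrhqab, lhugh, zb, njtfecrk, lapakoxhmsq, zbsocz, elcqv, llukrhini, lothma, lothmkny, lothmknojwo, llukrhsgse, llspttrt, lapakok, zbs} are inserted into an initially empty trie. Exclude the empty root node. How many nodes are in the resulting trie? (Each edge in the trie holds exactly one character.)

Trace insertions, counting only characters that open a new branch:
  "llsfabs" → 7 new (l, l, s, f, a, b, s)
  "lhxi" → prefix "l" already present; 3 new (h, x, i)
  "lapakoz" → prefix "l" already present; 6 new (a, p, a, k, o, z)
  "llukrhqab" → prefix "ll" already present; 7 new (u, k, r, h, q, a, b)
  "lhugh" → prefix "lh" already present; 3 new (u, g, h)
  "zb" → 2 new (z, b)
  "njtfecrk" → 8 new (n, j, t, f, e, c, r, k)
  "lapakoxhmsq" → prefix "lapako" already present; 5 new (x, h, m, s, q)
  "zbsocz" → prefix "zb" already present; 4 new (s, o, c, z)
  "elcqv" → 5 new (e, l, c, q, v)
  "llukrhini" → prefix "llukrh" already present; 3 new (i, n, i)
  "lothma" → prefix "l" already present; 5 new (o, t, h, m, a)
  "lothmkny" → prefix "lothm" already present; 3 new (k, n, y)
  "lothmknojwo" → prefix "lothmkn" already present; 4 new (o, j, w, o)
  "llukrhsgse" → prefix "llukrh" already present; 4 new (s, g, s, e)
  "llspttrt" → prefix "lls" already present; 5 new (p, t, t, r, t)
  "lapakok" → prefix "lapako" already present; 1 new (k)
  "zbs" → prefix "zbs" already present; 0 new (none)
Total nodes = 7 + 3 + 6 + 7 + 3 + 2 + 8 + 5 + 4 + 5 + 3 + 5 + 3 + 4 + 4 + 5 + 1 + 0 = 75

75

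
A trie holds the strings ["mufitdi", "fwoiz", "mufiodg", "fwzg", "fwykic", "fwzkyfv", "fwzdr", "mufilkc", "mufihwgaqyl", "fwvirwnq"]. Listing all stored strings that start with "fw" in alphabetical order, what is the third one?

fwykic

Words with prefix "fw", in lexicographic order: "fwoiz", "fwvirwnq", "fwykic", "fwzdr", "fwzg", "fwzkyfv"
The 3rd is fwykic.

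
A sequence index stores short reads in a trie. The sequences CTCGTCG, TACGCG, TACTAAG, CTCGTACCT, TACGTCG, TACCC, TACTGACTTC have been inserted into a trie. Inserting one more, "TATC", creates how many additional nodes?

2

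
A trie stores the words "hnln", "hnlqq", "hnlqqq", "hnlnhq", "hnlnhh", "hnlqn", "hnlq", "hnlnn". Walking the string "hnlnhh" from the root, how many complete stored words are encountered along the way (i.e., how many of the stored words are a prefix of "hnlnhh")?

Walk "hnlnhh" from the root; an end-of-word marker is hit whenever a stored word is a prefix of "hnlnhh".
Prefixes of the query that are stored words: "hnln", "hnlnhh"
Count: 2

2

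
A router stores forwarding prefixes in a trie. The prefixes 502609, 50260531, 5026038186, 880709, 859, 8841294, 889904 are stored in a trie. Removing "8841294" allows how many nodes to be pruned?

A node on "8841294"'s path can go only if nothing else ends at it or branches off below it.
The suffix "41294" (5 nodes) is used only by "8841294"; the node for "88" still has the child "0", so pruning stops there.
Nodes removed: 5

5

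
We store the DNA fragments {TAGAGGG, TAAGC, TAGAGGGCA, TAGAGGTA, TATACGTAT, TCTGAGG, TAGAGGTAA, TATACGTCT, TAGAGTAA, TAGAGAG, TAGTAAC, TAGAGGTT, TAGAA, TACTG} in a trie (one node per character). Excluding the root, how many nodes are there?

44

Trace insertions, counting only characters that open a new branch:
  "TAGAGGG" → 7 new (T, A, G, A, G, G, G)
  "TAAGC" → prefix "TA" already present; 3 new (A, G, C)
  "TAGAGGGCA" → prefix "TAGAGGG" already present; 2 new (C, A)
  "TAGAGGTA" → prefix "TAGAGG" already present; 2 new (T, A)
  "TATACGTAT" → prefix "TA" already present; 7 new (T, A, C, G, T, A, T)
  "TCTGAGG" → prefix "T" already present; 6 new (C, T, G, A, G, G)
  "TAGAGGTAA" → prefix "TAGAGGTA" already present; 1 new (A)
  "TATACGTCT" → prefix "TATACGT" already present; 2 new (C, T)
  "TAGAGTAA" → prefix "TAGAG" already present; 3 new (T, A, A)
  "TAGAGAG" → prefix "TAGAG" already present; 2 new (A, G)
  "TAGTAAC" → prefix "TAG" already present; 4 new (T, A, A, C)
  "TAGAGGTT" → prefix "TAGAGGT" already present; 1 new (T)
  "TAGAA" → prefix "TAGA" already present; 1 new (A)
  "TACTG" → prefix "TA" already present; 3 new (C, T, G)
Total nodes = 7 + 3 + 2 + 2 + 7 + 6 + 1 + 2 + 3 + 2 + 4 + 1 + 1 + 3 = 44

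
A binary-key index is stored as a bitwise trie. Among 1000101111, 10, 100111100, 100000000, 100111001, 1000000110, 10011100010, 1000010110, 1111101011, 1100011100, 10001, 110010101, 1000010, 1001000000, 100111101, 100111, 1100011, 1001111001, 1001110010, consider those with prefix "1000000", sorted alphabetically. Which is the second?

1000000110

Filter for "1000000…" and sort: "100000000", "1000000110"
The 2nd is 1000000110.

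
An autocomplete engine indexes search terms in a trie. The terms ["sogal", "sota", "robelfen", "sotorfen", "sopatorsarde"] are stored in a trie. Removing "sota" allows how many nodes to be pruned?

Walk "sota" from the leaf back toward the root, removing each node that no remaining word uses.
The suffix "a" (1 node) is used only by "sota"; the node for "sot" still has the child "o", so pruning stops there.
Nodes removed: 1

1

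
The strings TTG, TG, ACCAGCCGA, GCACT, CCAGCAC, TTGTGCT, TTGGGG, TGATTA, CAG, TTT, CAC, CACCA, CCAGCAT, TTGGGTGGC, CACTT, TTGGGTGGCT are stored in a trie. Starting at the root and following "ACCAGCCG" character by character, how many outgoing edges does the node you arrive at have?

1

The children of the "ACCAGCCG" node are the distinct next characters among strings starting with "ACCAGCCG".
Characters that immediately follow "ACCAGCCG" among the stored strings: {A}.
That node has 1 child edge.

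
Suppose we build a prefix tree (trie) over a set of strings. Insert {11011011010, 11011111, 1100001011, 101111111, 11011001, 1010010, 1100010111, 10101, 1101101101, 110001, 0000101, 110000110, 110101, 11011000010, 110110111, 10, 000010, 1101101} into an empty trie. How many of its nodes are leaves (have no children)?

13

Leaves are exactly the stored words that no other stored word extends.
Those words: "0000101", "1010010", "10101", "101111111", "1100001011", "110000110", "1100010111", "110101", "11011000010", "11011001", "11011011010", "110110111", "11011111"
Leaf count: 13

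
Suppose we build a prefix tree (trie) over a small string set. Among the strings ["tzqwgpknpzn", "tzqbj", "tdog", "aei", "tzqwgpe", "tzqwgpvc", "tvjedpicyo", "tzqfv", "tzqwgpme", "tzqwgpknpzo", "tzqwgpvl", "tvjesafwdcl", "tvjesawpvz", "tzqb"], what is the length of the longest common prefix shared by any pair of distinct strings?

10

Look for the deepest trie node that still has at least two words in its subtree.
e.g. "tzqwgpknpzn" and "tzqwgpknpzo" share the prefix "tzqwgpknpz" of length 10; no pair shares a longer one.
Longest shared-prefix length: 10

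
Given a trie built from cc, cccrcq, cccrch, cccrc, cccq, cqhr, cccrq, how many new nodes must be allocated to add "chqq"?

Walking "chqq" from the root, the first 1 characters ("c") follow existing edges; "h" is the first miss.
New nodes needed: |"chqq"| − 1 = 4 − 1 = 3.

3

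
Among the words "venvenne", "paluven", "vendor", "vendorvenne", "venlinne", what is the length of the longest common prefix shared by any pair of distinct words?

6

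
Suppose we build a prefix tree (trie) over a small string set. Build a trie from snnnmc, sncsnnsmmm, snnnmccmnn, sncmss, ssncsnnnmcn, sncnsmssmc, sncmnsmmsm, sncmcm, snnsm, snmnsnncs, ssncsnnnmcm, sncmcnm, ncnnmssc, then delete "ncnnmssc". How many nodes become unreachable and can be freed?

8

After clearing the end-marker at "ncnnmssc", prune upward until reaching a node still needed by another word.
No other word shares any prefix with "ncnnmssc", so all 8 of its nodes go.
Nodes removed: 8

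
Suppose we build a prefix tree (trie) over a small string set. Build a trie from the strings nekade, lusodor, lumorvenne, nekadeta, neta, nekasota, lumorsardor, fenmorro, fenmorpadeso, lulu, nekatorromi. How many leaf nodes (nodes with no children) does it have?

A leaf is a node with no children — equivalently, the end of a word that is not a proper prefix of any other stored word.
Those words: "fenmorpadeso", "fenmorro", "lulu", "lumorsardor", "lumorvenne", "lusodor", "nekadeta", "nekasota", "nekatorromi", "neta"
Leaf count: 10

10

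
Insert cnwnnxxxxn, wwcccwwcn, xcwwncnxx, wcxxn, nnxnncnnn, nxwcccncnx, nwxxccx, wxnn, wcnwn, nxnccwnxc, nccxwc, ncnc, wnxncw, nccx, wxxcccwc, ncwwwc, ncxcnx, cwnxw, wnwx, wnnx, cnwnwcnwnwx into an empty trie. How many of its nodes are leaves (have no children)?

Leaves are exactly the stored words that no other stored word extends.
Those words: "cnwnnxxxxn", "cnwnwcnwnwx", "cwnxw", "nccxwc", "ncnc", "ncwwwc", "ncxcnx", "nnxnncnnn", "nwxxccx", "nxnccwnxc", "nxwcccncnx", "wcnwn", "wcxxn", "wnnx", "wnwx", "wnxncw", "wwcccwwcn", "wxnn", "wxxcccwc", "xcwwncnxx"
Leaf count: 20

20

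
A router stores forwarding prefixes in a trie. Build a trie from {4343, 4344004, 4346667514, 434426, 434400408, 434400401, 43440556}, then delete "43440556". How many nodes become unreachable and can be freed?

After clearing the end-marker at "43440556", prune upward until reaching a node still needed by another word.
The suffix "556" (3 nodes) is used only by "43440556"; the node for "43440" still has the child "0", so pruning stops there.
Nodes removed: 3

3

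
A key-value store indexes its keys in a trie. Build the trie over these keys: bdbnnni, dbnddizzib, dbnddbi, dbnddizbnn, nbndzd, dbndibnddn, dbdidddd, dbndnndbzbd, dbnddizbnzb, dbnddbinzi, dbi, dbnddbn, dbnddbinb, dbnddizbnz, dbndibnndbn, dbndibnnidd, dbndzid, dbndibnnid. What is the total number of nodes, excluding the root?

Count nodes per top-level branch (shared prefixes stored once):
  'b'-branch (bdbnnni): 7 nodes
  'd'-branch (dbdidddd, dbi, dbnddbi, dbnddbinb, dbnddbinzi, dbnddbn, dbnddizbnn, dbnddizbnz, dbnddizbnzb, dbnddizzib, dbndibnddn, dbndibnndbn, dbndibnnid, dbndibnnidd, dbndnndbzbd, dbndzid): 52 nodes
  'n'-branch (nbndzd): 6 nodes
Sum: 65

65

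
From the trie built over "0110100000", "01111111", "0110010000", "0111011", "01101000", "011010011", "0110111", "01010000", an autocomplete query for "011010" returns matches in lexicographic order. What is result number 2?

Words with prefix "011010", in lexicographic order: "01101000", "0110100000", "011010011"
The 2nd is 0110100000.

0110100000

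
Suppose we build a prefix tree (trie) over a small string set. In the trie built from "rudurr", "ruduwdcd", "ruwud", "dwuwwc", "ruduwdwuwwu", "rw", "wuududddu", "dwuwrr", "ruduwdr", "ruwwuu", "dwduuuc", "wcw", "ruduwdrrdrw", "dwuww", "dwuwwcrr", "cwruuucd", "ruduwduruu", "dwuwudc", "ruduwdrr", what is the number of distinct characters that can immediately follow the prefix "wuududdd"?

Walk "wuududdd" from the root, arriving at one node.
Distinct next characters after "wuududdd": u.
That node has 1 child edge.

1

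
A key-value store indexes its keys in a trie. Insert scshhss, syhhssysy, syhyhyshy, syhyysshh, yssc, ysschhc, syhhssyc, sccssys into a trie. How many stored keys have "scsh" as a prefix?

1

Walk to "scsh"; the words in its subtree are exactly those with that prefix.
Matches: "scshhss"
Count: 1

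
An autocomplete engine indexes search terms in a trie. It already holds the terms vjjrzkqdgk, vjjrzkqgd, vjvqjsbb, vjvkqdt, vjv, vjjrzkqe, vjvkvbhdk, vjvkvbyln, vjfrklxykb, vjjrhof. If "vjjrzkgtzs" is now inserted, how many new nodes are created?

4

"vjjrzk" is already a path in the trie; the remaining "gtzs" must be added.
New nodes needed: |"vjjrzkgtzs"| − 6 = 10 − 6 = 4.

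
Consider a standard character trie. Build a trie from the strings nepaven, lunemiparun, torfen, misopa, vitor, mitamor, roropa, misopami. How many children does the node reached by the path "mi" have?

2

The children of the "mi" node are the distinct next characters among strings starting with "mi".
Characters that immediately follow "mi" among the stored strings: {s, t}.
That node has 2 child edges.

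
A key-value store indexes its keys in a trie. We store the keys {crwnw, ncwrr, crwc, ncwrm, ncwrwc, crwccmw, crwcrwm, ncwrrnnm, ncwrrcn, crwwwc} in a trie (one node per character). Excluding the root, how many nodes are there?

28

For each word, the new-node count is its length minus the longest prefix already in the trie:
  "crwnw" → 5 new (c, r, w, n, w)
  "ncwrr" → 5 new (n, c, w, r, r)
  "crwc" → prefix "crw" already present; 1 new (c)
  "ncwrm" → prefix "ncwr" already present; 1 new (m)
  "ncwrwc" → prefix "ncwr" already present; 2 new (w, c)
  "crwccmw" → prefix "crwc" already present; 3 new (c, m, w)
  "crwcrwm" → prefix "crwc" already present; 3 new (r, w, m)
  "ncwrrnnm" → prefix "ncwrr" already present; 3 new (n, n, m)
  "ncwrrcn" → prefix "ncwrr" already present; 2 new (c, n)
  "crwwwc" → prefix "crw" already present; 3 new (w, w, c)
Total nodes = 5 + 5 + 1 + 1 + 2 + 3 + 3 + 3 + 2 + 3 = 28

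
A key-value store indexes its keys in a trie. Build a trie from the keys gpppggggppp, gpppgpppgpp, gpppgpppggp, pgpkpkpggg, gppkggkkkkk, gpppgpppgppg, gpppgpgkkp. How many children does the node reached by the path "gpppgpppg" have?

The children of the "gpppgpppg" node are the distinct next characters among strings starting with "gpppgpppg".
Characters that immediately follow "gpppgpppg" among the stored strings: {g, p}.
That node has 2 child edges.

2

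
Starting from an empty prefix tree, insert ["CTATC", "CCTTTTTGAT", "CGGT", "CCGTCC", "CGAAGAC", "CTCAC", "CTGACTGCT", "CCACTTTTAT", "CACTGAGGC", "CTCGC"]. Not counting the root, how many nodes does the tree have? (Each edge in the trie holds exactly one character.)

Trace insertions, counting only characters that open a new branch:
  "CTATC" → 5 new (C, T, A, T, C)
  "CCTTTTTGAT" → prefix "C" already present; 9 new (C, T, T, T, T, T, G, A, T)
  "CGGT" → prefix "C" already present; 3 new (G, G, T)
  "CCGTCC" → prefix "CC" already present; 4 new (G, T, C, C)
  "CGAAGAC" → prefix "CG" already present; 5 new (A, A, G, A, C)
  "CTCAC" → prefix "CT" already present; 3 new (C, A, C)
  "CTGACTGCT" → prefix "CT" already present; 7 new (G, A, C, T, G, C, T)
  "CCACTTTTAT" → prefix "CC" already present; 8 new (A, C, T, T, T, T, A, T)
  "CACTGAGGC" → prefix "C" already present; 8 new (A, C, T, G, A, G, G, C)
  "CTCGC" → prefix "CTC" already present; 2 new (G, C)
Total nodes = 5 + 9 + 3 + 4 + 5 + 3 + 7 + 8 + 8 + 2 = 54

54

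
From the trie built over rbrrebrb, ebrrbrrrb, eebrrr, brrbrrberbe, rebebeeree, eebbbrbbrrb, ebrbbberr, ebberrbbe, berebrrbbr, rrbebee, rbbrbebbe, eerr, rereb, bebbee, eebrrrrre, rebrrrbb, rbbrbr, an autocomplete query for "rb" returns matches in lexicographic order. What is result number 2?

rbbrbr

Filter for "rb…" and sort: "rbbrbebbe", "rbbrbr", "rbrrebrb"
The 2nd is rbbrbr.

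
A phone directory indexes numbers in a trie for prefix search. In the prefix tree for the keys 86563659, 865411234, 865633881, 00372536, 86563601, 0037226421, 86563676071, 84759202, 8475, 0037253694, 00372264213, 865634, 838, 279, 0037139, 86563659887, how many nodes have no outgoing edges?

12

A leaf is a node with no children — equivalently, the end of a word that is not a proper prefix of any other stored word.
Those words: "0037139", "00372264213", "0037253694", "279", "838", "84759202", "865411234", "865633881", "865634", "86563601", "86563659887", "86563676071"
Leaf count: 12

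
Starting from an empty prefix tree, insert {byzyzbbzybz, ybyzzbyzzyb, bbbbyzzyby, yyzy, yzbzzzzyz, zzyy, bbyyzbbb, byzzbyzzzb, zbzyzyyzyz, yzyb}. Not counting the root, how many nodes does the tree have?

For each word, the new-node count is its length minus the longest prefix already in the trie:
  "byzyzbbzybz" → 11 new (b, y, z, y, z, b, b, z, y, b, z)
  "ybyzzbyzzyb" → 11 new (y, b, y, z, z, b, y, z, z, y, b)
  "bbbbyzzyby" → prefix "b" already present; 9 new (b, b, b, y, z, z, y, b, y)
  "yyzy" → prefix "y" already present; 3 new (y, z, y)
  "yzbzzzzyz" → prefix "y" already present; 8 new (z, b, z, z, z, z, y, z)
  "zzyy" → 4 new (z, z, y, y)
  "bbyyzbbb" → prefix "bb" already present; 6 new (y, y, z, b, b, b)
  "byzzbyzzzb" → prefix "byz" already present; 7 new (z, b, y, z, z, z, b)
  "zbzyzyyzyz" → prefix "z" already present; 9 new (b, z, y, z, y, y, z, y, z)
  "yzyb" → prefix "yz" already present; 2 new (y, b)
Total nodes = 11 + 11 + 9 + 3 + 8 + 4 + 6 + 7 + 9 + 2 = 70

70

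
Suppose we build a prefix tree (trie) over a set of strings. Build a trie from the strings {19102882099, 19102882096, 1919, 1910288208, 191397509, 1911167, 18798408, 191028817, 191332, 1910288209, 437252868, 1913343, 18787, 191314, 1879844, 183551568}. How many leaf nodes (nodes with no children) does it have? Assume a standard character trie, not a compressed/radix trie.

Leaves are exactly the stored words that no other stored word extends.
Those words: "183551568", "18787", "18798408", "1879844", "191028817", "1910288208", "19102882096", "19102882099", "1911167", "191314", "191332", "1913343", "191397509", "1919", "437252868"
Leaf count: 15

15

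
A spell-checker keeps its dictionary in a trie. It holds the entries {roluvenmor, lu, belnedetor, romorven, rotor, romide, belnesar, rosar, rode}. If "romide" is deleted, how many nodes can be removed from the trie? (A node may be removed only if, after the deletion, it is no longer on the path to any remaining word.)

3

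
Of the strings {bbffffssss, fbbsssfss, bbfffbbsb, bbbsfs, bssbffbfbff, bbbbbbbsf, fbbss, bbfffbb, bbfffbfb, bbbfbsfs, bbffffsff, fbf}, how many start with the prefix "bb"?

Walk to "bb"; the words in its subtree are exactly those with that prefix.
Words under "bb": bbbbbbbsf, bbbfbsfs, bbbsfs, bbfffbb, bbfffbbsb, bbfffbfb, bbffffsff, bbffffssss
Count: 8

8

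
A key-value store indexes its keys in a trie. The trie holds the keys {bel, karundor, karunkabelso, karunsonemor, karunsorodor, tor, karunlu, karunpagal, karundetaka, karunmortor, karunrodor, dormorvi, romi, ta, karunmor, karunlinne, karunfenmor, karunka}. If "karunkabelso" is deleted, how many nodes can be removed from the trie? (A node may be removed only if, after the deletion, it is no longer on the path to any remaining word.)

5

A node on "karunkabelso"'s path can go only if nothing else ends at it or branches off below it.
The suffix "belso" (5 nodes) is used only by "karunkabelso"; "karunka" is itself a stored word, so pruning stops there.
Nodes removed: 5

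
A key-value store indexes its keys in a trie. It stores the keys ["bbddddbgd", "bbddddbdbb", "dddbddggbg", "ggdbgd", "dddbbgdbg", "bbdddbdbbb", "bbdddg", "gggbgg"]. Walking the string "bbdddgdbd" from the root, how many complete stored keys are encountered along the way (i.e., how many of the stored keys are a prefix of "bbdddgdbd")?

Traverse "bbdddgdbd" character by character; count nodes along the way that are marked as word ends.
Prefixes of the query that are stored words: "bbdddg"
Count: 1

1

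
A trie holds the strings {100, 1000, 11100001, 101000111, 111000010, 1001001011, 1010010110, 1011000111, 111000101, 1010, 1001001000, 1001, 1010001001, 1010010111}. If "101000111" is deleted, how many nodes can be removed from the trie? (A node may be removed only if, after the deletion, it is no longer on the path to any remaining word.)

After clearing the end-marker at "101000111", prune upward until reaching a node still needed by another word.
The suffix "11" (2 nodes) is used only by "101000111"; the node for "1010001" still has the child "0", so pruning stops there.
Nodes removed: 2

2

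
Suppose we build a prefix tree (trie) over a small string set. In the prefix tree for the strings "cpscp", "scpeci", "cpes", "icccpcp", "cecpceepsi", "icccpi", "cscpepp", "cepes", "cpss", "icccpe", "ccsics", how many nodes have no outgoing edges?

A leaf is a node with no children — equivalently, the end of a word that is not a proper prefix of any other stored word.
Those words: "ccsics", "cecpceepsi", "cepes", "cpes", "cpscp", "cpss", "cscpepp", "icccpcp", "icccpe", "icccpi", "scpeci"
Leaf count: 11

11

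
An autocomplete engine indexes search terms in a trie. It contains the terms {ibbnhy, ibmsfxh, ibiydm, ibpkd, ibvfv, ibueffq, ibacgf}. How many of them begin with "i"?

Filter for entries beginning with "i":
Words under "i": ibacgf, ibbnhy, ibiydm, ibmsfxh, ibpkd, ibueffq, ibvfv
Count: 7

7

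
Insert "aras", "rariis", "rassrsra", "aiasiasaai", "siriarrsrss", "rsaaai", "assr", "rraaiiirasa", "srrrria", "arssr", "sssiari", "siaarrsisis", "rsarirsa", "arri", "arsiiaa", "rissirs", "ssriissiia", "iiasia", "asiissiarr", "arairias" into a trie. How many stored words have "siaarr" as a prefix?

1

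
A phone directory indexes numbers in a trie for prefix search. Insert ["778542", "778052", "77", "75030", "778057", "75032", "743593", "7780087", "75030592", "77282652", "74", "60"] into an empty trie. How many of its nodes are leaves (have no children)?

9

Leaves are exactly the stored words that no other stored word extends.
Those words: "60", "743593", "75030592", "75032", "77282652", "7780087", "778052", "778057", "778542"
Leaf count: 9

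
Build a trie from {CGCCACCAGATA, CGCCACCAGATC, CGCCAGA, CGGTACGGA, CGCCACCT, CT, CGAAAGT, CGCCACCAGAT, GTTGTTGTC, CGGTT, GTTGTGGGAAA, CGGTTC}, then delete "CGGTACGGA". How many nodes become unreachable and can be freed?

5

A node on "CGGTACGGA"'s path can go only if nothing else ends at it or branches off below it.
The suffix "ACGGA" (5 nodes) is used only by "CGGTACGGA"; the node for "CGGT" still has the child "T", so pruning stops there.
Nodes removed: 5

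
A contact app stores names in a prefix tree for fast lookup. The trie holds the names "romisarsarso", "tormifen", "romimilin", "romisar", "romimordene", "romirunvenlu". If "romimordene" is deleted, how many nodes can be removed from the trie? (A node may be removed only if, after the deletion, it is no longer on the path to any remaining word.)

6

A node on "romimordene"'s path can go only if nothing else ends at it or branches off below it.
The suffix "ordene" (6 nodes) is used only by "romimordene"; the node for "romim" still has the child "i", so pruning stops there.
Nodes removed: 6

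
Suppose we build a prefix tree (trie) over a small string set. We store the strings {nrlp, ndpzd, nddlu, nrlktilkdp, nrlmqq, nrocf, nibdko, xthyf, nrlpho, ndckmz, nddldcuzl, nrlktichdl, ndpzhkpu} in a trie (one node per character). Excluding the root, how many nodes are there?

53

Trace insertions, counting only characters that open a new branch:
  "nrlp" → 4 new (n, r, l, p)
  "ndpzd" → prefix "n" already present; 4 new (d, p, z, d)
  "nddlu" → prefix "nd" already present; 3 new (d, l, u)
  "nrlktilkdp" → prefix "nrl" already present; 7 new (k, t, i, l, k, d, p)
  "nrlmqq" → prefix "nrl" already present; 3 new (m, q, q)
  "nrocf" → prefix "nr" already present; 3 new (o, c, f)
  "nibdko" → prefix "n" already present; 5 new (i, b, d, k, o)
  "xthyf" → 5 new (x, t, h, y, f)
  "nrlpho" → prefix "nrlp" already present; 2 new (h, o)
  "ndckmz" → prefix "nd" already present; 4 new (c, k, m, z)
  "nddldcuzl" → prefix "nddl" already present; 5 new (d, c, u, z, l)
  "nrlktichdl" → prefix "nrlkti" already present; 4 new (c, h, d, l)
  "ndpzhkpu" → prefix "ndpz" already present; 4 new (h, k, p, u)
Total nodes = 4 + 4 + 3 + 7 + 3 + 3 + 5 + 5 + 2 + 4 + 5 + 4 + 4 = 53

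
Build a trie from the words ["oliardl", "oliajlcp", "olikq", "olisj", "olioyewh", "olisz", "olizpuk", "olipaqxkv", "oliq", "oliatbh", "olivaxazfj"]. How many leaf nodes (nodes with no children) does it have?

11

A leaf is a node with no children — equivalently, the end of a word that is not a proper prefix of any other stored word.
Those words: "oliajlcp", "oliardl", "oliatbh", "olikq", "olioyewh", "olipaqxkv", "oliq", "olisj", "olisz", "olivaxazfj", "olizpuk"
Leaf count: 11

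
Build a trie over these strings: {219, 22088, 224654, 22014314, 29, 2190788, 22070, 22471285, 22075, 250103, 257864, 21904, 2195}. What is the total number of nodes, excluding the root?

Trie structure (* marks end of a word):
(root)
└─ 2
   ├─ 1
   │  └─ 9 *
   │     ├─ 0
   │     │  ├─ 4 *
   │     │  └─ 7
   │     │     └─ 8
   │     │        └─ 8 *
   │     └─ 5 *
   ├─ 2
   │  ├─ 0
   │  │  ├─ 1
   │  │  │  └─ 4
   │  │  │     └─ 3
   │  │  │        └─ 1
   │  │  │           └─ 4 *
   │  │  ├─ 7
   │  │  │  ├─ 0 *
   │  │  │  └─ 5 *
   │  │  └─ 8
   │  │     └─ 8 *
   │  └─ 4
   │     ├─ 6
   │     │  └─ 5
   │     │     └─ 4 *
   │     └─ 7
   │        └─ 1
   │           └─ 2
   │              └─ 8
   │                 └─ 5 *
   ├─ 5
   │  ├─ 0
   │  │  └─ 1
   │  │     └─ 0
   │  │        └─ 3 *
   │  └─ 7
   │     └─ 8
   │        └─ 6
   │           └─ 4 *
   └─ 9 *
Counting every labelled node above: 40.

40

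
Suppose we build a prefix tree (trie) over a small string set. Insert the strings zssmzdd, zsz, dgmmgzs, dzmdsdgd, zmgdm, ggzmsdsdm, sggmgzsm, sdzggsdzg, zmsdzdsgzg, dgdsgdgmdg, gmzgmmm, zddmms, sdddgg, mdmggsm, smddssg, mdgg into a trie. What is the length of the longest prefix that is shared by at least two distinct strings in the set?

Look for the deepest trie node that still has at least two words in its subtree.
"dgdsgdgmdg" and "dgmmgzs" agree on "dg" (2 characters) before diverging; nothing deeper is shared.
Longest shared-prefix length: 2

2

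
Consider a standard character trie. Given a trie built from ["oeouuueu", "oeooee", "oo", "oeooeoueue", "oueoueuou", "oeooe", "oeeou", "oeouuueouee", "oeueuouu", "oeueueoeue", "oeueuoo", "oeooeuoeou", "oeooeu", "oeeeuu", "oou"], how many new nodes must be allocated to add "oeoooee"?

"oeoo" is already a path in the trie; the remaining "oee" must be added.
Each of the 3 remaining characters creates one node.

3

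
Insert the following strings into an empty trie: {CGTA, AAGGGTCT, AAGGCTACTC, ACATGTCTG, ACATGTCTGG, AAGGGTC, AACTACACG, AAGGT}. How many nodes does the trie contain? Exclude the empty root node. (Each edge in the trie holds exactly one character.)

Count nodes per top-level branch (shared prefixes stored once):
  'A'-branch (AACTACACG, AAGGCTACTC, AAGGGTC, AAGGGTCT, AAGGT, ACATGTCTG, ACATGTCTGG): 31 nodes
  'C'-branch (CGTA): 4 nodes
Sum: 35

35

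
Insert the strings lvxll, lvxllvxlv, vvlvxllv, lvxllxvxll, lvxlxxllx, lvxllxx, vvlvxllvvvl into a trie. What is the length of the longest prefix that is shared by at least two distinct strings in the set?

8

Equivalently: take the maximum, over all pairs, of their longest common prefix length.
e.g. "vvlvxllv" and "vvlvxllvvvl" share the prefix "vvlvxllv" of length 8; no pair shares a longer one.
Longest shared-prefix length: 8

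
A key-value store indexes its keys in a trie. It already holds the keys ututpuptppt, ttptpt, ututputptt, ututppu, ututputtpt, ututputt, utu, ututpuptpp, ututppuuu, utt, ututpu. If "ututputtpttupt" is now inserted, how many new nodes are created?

4

The longest prefix of "ututputtpttupt" already in the trie is "ututputtpt" (length 10).
New nodes needed: |"ututputtpttupt"| − 10 = 14 − 10 = 4.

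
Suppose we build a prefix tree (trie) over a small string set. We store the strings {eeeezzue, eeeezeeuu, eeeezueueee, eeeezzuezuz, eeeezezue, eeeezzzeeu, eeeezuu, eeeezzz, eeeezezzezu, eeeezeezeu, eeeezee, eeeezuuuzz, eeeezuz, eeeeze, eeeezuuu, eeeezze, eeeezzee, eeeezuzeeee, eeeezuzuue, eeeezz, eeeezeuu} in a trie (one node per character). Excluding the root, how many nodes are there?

Trace insertions, counting only characters that open a new branch:
  "eeeezzue" → 8 new (e, e, e, e, z, z, u, e)
  "eeeezeeuu" → prefix "eeeez" already present; 4 new (e, e, u, u)
  "eeeezueueee" → prefix "eeeez" already present; 6 new (u, e, u, e, e, e)
  "eeeezzuezuz" → prefix "eeeezzue" already present; 3 new (z, u, z)
  "eeeezezue" → prefix "eeeeze" already present; 3 new (z, u, e)
  "eeeezzzeeu" → prefix "eeeezz" already present; 4 new (z, e, e, u)
  "eeeezuu" → prefix "eeeezu" already present; 1 new (u)
  "eeeezzz" → prefix "eeeezzz" already present; 0 new (none)
  "eeeezezzezu" → prefix "eeeezez" already present; 4 new (z, e, z, u)
  "eeeezeezeu" → prefix "eeeezee" already present; 3 new (z, e, u)
  "eeeezee" → prefix "eeeezee" already present; 0 new (none)
  "eeeezuuuzz" → prefix "eeeezuu" already present; 3 new (u, z, z)
  "eeeezuz" → prefix "eeeezu" already present; 1 new (z)
  "eeeeze" → prefix "eeeeze" already present; 0 new (none)
  "eeeezuuu" → prefix "eeeezuuu" already present; 0 new (none)
  "eeeezze" → prefix "eeeezz" already present; 1 new (e)
  "eeeezzee" → prefix "eeeezze" already present; 1 new (e)
  "eeeezuzeeee" → prefix "eeeezuz" already present; 4 new (e, e, e, e)
  "eeeezuzuue" → prefix "eeeezuz" already present; 3 new (u, u, e)
  "eeeezz" → prefix "eeeezz" already present; 0 new (none)
  "eeeezeuu" → prefix "eeeeze" already present; 2 new (u, u)
Total nodes = 8 + 4 + 6 + 3 + 3 + 4 + 1 + 0 + 4 + 3 + 0 + 3 + 1 + 0 + 0 + 1 + 1 + 4 + 3 + 0 + 2 = 51

51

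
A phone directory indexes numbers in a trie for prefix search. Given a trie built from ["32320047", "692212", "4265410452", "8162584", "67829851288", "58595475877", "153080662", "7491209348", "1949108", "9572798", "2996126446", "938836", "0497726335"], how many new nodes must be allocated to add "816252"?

The longest prefix of "816252" already in the trie is "81625" (length 5).
Each of the 1 remaining characters creates one node.

1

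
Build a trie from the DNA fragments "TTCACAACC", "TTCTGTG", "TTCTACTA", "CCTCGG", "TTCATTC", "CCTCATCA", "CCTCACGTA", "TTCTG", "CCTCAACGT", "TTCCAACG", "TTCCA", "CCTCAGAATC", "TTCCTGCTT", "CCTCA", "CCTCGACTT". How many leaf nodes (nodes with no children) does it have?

12

Leaves are exactly the stored words that no other stored word extends.
Those words: "CCTCAACGT", "CCTCACGTA", "CCTCAGAATC", "CCTCATCA", "CCTCGACTT", "CCTCGG", "TTCACAACC", "TTCATTC", "TTCCAACG", "TTCCTGCTT", "TTCTACTA", "TTCTGTG"
Leaf count: 12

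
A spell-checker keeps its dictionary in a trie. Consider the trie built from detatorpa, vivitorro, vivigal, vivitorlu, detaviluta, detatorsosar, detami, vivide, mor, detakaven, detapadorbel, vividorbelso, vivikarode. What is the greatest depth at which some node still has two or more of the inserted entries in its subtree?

7

The deepest shared node is where two words last agree before diverging.
e.g. "detatorpa" and "detatorsosar" share the prefix "detator" of length 7; no pair shares a longer one.
Longest shared-prefix length: 7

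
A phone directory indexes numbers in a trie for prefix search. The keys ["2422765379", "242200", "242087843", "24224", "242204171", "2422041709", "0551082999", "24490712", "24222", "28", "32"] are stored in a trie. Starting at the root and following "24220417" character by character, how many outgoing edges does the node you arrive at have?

Walk "24220417" from the root, arriving at one node.
Distinct next characters after "24220417": 0, 1.
That node has 2 child edges.

2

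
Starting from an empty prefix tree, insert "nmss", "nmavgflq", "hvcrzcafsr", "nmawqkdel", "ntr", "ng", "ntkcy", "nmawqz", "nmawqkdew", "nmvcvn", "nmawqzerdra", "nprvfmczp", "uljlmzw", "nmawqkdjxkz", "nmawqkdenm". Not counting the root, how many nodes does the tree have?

64

For each word, the new-node count is its length minus the longest prefix already in the trie:
  "nmss" → 4 new (n, m, s, s)
  "nmavgflq" → prefix "nm" already present; 6 new (a, v, g, f, l, q)
  "hvcrzcafsr" → 10 new (h, v, c, r, z, c, a, f, s, r)
  "nmawqkdel" → prefix "nma" already present; 6 new (w, q, k, d, e, l)
  "ntr" → prefix "n" already present; 2 new (t, r)
  "ng" → prefix "n" already present; 1 new (g)
  "ntkcy" → prefix "nt" already present; 3 new (k, c, y)
  "nmawqz" → prefix "nmawq" already present; 1 new (z)
  "nmawqkdew" → prefix "nmawqkde" already present; 1 new (w)
  "nmvcvn" → prefix "nm" already present; 4 new (v, c, v, n)
  "nmawqzerdra" → prefix "nmawqz" already present; 5 new (e, r, d, r, a)
  "nprvfmczp" → prefix "n" already present; 8 new (p, r, v, f, m, c, z, p)
  "uljlmzw" → 7 new (u, l, j, l, m, z, w)
  "nmawqkdjxkz" → prefix "nmawqkd" already present; 4 new (j, x, k, z)
  "nmawqkdenm" → prefix "nmawqkde" already present; 2 new (n, m)
Total nodes = 4 + 6 + 10 + 6 + 2 + 1 + 3 + 1 + 1 + 4 + 5 + 8 + 7 + 4 + 2 = 64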